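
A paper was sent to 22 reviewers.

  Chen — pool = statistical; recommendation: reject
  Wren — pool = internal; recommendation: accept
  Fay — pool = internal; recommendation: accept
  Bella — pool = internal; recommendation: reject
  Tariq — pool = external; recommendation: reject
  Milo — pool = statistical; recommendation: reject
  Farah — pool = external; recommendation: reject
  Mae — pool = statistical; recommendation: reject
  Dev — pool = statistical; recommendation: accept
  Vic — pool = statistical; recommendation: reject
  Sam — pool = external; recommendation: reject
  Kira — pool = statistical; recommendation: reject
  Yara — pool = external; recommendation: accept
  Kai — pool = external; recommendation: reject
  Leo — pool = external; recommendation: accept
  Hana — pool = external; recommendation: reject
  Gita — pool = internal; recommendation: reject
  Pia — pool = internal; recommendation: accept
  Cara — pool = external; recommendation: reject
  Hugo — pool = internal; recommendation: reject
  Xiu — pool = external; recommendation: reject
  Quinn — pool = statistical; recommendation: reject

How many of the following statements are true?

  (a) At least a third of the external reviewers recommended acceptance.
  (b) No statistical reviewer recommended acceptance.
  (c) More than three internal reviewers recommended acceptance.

0

(a) external: |A| = 9, |A ∩ B| = 2; needs |A ∩ B| / |A| ≥ 1/3 — false.
(b) statistical: |A| = 7, |A ∩ B| = 1; needs A ∩ B = ∅ (|A ∩ B| = 0) — false.
(c) internal: |A| = 6, |A ∩ B| = 3; needs |A ∩ B| > 3 — false.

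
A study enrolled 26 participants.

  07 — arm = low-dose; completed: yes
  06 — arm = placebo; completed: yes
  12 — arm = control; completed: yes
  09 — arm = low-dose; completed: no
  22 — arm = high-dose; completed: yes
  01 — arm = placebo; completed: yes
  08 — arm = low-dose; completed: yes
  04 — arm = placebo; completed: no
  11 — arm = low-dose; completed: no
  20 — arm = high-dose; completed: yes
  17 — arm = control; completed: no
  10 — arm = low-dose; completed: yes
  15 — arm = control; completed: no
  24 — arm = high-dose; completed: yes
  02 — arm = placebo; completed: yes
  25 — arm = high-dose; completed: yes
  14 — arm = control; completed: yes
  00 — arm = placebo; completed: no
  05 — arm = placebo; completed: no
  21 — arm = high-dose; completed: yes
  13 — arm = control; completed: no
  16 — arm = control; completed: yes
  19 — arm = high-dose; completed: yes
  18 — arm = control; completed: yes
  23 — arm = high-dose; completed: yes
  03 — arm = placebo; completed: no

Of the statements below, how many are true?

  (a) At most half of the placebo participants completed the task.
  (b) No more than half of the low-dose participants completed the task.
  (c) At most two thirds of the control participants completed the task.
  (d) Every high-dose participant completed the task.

3

(a) placebo: |A| = 7, |A ∩ B| = 3; needs |A ∩ B| ≤ |A ∖ B| — true.
(b) low-dose: |A| = 5, |A ∩ B| = 3; needs |A ∩ B| ≤ |A ∖ B| — false.
(c) control: |A| = 7, |A ∩ B| = 4; needs |A ∩ B| / |A| ≤ 2/3 — true.
(d) high-dose: |A| = 7, |A ∩ B| = 7; needs A ⊆ B, i.e. every element of A is in B (|A ∖ B| = 0) — true.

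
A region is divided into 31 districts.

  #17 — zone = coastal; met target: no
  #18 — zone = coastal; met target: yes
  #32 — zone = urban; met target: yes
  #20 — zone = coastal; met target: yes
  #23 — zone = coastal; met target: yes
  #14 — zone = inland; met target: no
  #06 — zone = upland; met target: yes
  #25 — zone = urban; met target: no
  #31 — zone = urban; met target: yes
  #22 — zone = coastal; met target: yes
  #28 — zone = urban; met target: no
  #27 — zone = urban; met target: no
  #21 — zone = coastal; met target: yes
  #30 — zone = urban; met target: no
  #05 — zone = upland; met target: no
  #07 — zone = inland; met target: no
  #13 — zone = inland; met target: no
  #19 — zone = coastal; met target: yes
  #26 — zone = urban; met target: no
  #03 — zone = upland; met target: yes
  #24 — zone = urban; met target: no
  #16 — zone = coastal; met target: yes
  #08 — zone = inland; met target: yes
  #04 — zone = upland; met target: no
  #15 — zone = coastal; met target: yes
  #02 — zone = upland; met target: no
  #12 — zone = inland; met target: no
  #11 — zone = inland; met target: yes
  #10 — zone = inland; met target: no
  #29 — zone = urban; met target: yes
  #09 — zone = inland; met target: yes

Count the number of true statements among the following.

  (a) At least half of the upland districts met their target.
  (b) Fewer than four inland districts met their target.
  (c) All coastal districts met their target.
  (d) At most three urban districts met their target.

(a) upland: |A| = 5, |A ∩ B| = 2; needs |A ∩ B| ≥ |A ∖ B| — false.
(b) inland: |A| = 8, |A ∩ B| = 3; needs |A ∩ B| < 4 — true.
(c) coastal: |A| = 9, |A ∩ B| = 8; needs A ⊆ B, i.e. every element of A is in B (|A ∖ B| = 0) — false.
(d) urban: |A| = 9, |A ∩ B| = 3; needs |A ∩ B| ≤ 3 — true.

2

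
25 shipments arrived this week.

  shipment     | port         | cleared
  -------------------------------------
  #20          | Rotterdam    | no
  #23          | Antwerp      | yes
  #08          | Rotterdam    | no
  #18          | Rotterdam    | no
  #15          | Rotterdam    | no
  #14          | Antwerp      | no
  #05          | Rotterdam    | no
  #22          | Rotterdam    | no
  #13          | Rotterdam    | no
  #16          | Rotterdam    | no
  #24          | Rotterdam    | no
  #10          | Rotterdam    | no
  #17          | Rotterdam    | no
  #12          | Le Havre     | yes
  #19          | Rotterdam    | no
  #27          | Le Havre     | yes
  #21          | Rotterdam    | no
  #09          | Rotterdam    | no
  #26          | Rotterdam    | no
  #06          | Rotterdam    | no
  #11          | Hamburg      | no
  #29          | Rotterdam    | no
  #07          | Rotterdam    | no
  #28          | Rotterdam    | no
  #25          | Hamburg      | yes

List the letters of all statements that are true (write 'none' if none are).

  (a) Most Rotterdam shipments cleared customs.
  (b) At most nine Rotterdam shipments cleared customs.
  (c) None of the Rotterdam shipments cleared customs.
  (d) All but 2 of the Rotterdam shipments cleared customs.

(b), (c)

|A| = 19, |A ∩ B| = 0, |A ∖ B| = 19.
(a) |A ∩ B| > |A ∖ B|: fails.
(b) |A ∩ B| ≤ 9: holds.
(c) A ∩ B = ∅ (|A ∩ B| = 0): holds.
(d) |A ∖ B| = 2: fails.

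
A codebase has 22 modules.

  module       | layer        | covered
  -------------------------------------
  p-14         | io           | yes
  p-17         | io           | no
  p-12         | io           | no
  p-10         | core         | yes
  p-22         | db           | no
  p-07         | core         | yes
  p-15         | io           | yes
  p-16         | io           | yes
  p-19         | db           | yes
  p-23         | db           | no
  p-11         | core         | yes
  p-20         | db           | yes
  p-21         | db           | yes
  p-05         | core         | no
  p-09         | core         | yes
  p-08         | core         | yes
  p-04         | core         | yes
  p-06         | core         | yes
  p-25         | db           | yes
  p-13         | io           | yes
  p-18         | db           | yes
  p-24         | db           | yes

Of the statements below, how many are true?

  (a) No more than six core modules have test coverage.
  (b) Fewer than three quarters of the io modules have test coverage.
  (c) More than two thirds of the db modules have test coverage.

(a) core: |A| = 8, |A ∩ B| = 7; needs |A ∩ B| ≤ 6 — false.
(b) io: |A| = 6, |A ∩ B| = 4; needs |A ∩ B| / |A| < 3/4 — true.
(c) db: |A| = 8, |A ∩ B| = 6; needs |A ∩ B| / |A| > 2/3 — true.

2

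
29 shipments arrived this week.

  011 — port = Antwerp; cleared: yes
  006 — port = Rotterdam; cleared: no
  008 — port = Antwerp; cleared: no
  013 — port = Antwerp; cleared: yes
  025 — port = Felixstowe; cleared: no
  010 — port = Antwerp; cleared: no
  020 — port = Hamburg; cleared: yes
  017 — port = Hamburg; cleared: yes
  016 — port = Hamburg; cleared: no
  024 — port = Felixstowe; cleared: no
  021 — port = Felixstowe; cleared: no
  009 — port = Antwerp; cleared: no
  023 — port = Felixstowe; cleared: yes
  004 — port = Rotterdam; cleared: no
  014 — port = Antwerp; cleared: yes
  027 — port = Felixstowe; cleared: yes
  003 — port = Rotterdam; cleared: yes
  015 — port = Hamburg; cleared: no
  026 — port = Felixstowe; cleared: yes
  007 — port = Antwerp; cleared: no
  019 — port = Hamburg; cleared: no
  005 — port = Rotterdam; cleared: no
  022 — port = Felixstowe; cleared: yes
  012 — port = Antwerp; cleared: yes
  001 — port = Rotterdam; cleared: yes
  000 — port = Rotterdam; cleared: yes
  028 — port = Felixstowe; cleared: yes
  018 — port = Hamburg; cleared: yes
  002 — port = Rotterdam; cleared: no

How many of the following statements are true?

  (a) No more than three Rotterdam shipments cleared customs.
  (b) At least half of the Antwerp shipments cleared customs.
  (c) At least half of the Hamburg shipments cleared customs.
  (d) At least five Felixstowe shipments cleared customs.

(a) Rotterdam: |A| = 7, |A ∩ B| = 3; needs |A ∩ B| ≤ 3 — true.
(b) Antwerp: |A| = 8, |A ∩ B| = 4; needs |A ∩ B| ≥ |A ∖ B| — true.
(c) Hamburg: |A| = 6, |A ∩ B| = 3; needs |A ∩ B| ≥ |A ∖ B| — true.
(d) Felixstowe: |A| = 8, |A ∩ B| = 5; needs |A ∩ B| ≥ 5 — true.

4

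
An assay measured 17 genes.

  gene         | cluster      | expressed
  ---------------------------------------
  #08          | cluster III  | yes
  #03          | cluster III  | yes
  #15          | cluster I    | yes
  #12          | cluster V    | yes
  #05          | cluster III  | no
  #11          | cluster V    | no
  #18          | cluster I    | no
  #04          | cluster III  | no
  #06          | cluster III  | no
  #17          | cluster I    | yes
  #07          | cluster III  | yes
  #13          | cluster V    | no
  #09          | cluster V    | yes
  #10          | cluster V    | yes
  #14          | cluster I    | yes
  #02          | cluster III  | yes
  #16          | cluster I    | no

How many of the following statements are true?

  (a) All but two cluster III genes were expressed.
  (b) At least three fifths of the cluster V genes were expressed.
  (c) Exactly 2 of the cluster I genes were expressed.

1

(a) cluster III: |A| = 7, |A ∩ B| = 4; needs |A ∖ B| = 2 — false.
(b) cluster V: |A| = 5, |A ∩ B| = 3; needs |A ∩ B| / |A| ≥ 3/5 — true.
(c) cluster I: |A| = 5, |A ∩ B| = 3; needs |A ∩ B| = 2 — false.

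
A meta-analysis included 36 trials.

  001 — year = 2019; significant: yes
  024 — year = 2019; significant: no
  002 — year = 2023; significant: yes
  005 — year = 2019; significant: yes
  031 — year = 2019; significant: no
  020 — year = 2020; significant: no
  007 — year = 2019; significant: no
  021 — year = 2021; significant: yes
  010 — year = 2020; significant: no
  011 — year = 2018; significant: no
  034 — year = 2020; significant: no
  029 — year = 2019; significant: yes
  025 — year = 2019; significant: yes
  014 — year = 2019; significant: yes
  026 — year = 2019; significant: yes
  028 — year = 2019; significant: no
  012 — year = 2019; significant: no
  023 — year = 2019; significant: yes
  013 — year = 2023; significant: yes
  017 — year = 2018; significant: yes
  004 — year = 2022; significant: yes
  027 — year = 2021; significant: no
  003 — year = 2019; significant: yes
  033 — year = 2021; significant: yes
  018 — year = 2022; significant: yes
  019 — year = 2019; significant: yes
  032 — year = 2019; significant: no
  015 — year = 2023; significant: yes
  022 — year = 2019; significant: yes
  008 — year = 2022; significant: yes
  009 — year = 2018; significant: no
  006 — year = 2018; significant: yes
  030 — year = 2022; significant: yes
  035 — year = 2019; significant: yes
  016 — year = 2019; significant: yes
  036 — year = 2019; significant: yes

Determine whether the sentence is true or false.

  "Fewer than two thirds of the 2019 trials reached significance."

False

'Fewer than two thirds of the 2019 trials reached significance' holds iff |A ∩ B| / |A| < 2/3.
|A| = 19, |A ∩ B| = 13, |A ∖ B| = 6.
|A ∩ B|/|A| = 13/19, so the statement is false.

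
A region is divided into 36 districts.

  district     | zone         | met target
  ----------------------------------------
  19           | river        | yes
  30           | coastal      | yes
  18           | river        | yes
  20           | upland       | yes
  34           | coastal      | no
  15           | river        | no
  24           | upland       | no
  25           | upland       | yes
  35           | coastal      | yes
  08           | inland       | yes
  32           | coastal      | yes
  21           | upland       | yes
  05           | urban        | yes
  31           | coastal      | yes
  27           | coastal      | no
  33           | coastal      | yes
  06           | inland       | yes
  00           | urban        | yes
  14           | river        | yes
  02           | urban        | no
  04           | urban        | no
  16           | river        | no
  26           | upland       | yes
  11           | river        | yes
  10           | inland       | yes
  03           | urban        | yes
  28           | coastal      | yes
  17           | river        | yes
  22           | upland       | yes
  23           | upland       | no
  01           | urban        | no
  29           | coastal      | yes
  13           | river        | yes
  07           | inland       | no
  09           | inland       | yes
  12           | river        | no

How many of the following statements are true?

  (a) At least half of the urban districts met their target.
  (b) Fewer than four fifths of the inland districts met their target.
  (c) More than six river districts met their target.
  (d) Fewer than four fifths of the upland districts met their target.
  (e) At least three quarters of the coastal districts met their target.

(a) urban: |A| = 6, |A ∩ B| = 3; needs |A ∩ B| ≥ |A ∖ B| — true.
(b) inland: |A| = 5, |A ∩ B| = 4; needs |A ∩ B| / |A| < 4/5 — false.
(c) river: |A| = 9, |A ∩ B| = 6; needs |A ∩ B| > 6 — false.
(d) upland: |A| = 7, |A ∩ B| = 5; needs |A ∩ B| / |A| < 4/5 — true.
(e) coastal: |A| = 9, |A ∩ B| = 7; needs |A ∩ B| / |A| ≥ 3/4 — true.

3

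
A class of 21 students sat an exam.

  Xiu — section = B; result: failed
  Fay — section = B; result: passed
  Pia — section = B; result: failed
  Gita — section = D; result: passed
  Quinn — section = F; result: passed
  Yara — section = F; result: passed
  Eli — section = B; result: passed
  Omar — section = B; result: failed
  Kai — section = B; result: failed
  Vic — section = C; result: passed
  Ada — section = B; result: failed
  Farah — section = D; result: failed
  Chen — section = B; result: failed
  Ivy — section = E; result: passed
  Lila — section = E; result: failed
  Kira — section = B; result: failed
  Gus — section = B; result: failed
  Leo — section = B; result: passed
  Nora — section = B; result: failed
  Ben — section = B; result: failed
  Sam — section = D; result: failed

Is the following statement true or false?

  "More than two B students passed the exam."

'More than two B students passed the exam' holds iff |A ∩ B| > 2.
A (the restrictor) = {Xiu, Fay, Pia, Eli, Omar, Kai, Ada, Chen, Kira, Gus, Leo, Nora, Ben}, |A| = 13.
A ∩ B = {Fay, Eli, Leo}, so |A ∩ B| = 3.
|A ∩ B| = 3, so the statement is true.

True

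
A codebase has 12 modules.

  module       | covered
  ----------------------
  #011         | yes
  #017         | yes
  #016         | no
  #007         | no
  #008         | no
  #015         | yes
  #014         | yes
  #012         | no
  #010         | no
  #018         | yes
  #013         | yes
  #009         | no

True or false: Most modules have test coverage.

The determiner here denotes the relation: |A ∩ B| > |A ∖ B|.
A (the restrictor) = {#011, #017, #016, #007, #008, #015, #014, #012, #010, #018, #013, #009}, |A| = 12.
A ∩ B = {#011, #017, #015, #014, #018, #013}, so |A ∩ B| = 6.
A ∖ B = {#016, #007, #008, #012, #010, #009}, so |A ∖ B| = 6.
6 = 6, so the statement is false.

False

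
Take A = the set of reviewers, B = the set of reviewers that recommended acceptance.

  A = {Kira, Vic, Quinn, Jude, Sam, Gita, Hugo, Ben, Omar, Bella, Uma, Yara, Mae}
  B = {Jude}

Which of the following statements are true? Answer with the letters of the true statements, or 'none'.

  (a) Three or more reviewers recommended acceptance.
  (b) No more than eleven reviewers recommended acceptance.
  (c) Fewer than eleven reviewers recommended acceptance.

(b), (c)

|A| = 13, |A ∩ B| = 1, |A ∖ B| = 12.
(a) |A ∩ B| ≥ 3: fails.
(b) |A ∩ B| ≤ 11: holds.
(c) |A ∩ B| < 11: holds.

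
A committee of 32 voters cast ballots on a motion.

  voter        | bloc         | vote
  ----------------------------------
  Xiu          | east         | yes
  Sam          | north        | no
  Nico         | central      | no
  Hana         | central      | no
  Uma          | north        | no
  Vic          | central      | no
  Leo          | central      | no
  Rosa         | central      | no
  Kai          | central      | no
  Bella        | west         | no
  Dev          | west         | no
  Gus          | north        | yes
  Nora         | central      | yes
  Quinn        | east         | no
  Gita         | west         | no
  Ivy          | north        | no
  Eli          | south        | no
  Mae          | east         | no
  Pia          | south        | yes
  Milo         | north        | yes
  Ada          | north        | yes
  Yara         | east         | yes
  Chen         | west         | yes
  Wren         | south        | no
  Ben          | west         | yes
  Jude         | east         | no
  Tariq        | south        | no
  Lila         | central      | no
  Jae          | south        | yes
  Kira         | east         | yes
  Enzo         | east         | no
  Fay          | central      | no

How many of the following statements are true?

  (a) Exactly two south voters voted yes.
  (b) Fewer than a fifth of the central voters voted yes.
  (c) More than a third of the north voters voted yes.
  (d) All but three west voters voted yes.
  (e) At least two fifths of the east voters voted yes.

5

(a) south: |A| = 5, |A ∩ B| = 2; needs |A ∩ B| = 2 — true.
(b) central: |A| = 9, |A ∩ B| = 1; needs |A ∩ B| / |A| < 1/5 — true.
(c) north: |A| = 6, |A ∩ B| = 3; needs |A ∩ B| / |A| > 1/3 — true.
(d) west: |A| = 5, |A ∩ B| = 2; needs |A ∖ B| = 3 — true.
(e) east: |A| = 7, |A ∩ B| = 3; needs |A ∩ B| / |A| ≥ 2/5 — true.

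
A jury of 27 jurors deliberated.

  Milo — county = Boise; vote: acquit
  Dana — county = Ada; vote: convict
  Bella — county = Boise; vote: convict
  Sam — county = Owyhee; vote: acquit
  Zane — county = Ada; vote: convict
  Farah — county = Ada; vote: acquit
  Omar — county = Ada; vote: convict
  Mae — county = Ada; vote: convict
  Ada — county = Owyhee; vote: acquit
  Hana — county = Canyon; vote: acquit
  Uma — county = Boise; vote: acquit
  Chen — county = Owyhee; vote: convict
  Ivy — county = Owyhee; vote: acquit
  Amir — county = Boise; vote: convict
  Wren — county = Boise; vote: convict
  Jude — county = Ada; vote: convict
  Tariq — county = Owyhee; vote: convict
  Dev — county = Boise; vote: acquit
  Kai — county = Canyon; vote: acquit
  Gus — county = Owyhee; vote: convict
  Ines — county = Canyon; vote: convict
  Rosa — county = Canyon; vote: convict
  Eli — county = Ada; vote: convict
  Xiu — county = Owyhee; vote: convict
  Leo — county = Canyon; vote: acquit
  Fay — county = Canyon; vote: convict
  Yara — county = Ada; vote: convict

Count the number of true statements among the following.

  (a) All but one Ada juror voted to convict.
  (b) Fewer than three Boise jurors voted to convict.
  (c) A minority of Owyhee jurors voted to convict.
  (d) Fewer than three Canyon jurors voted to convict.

(a) Ada: |A| = 8, |A ∩ B| = 7; needs |A ∖ B| = 1 — true.
(b) Boise: |A| = 6, |A ∩ B| = 3; needs |A ∩ B| < 3 — false.
(c) Owyhee: |A| = 7, |A ∩ B| = 4; needs |A ∩ B| < |A ∖ B| — false.
(d) Canyon: |A| = 6, |A ∩ B| = 3; needs |A ∩ B| < 3 — false.

1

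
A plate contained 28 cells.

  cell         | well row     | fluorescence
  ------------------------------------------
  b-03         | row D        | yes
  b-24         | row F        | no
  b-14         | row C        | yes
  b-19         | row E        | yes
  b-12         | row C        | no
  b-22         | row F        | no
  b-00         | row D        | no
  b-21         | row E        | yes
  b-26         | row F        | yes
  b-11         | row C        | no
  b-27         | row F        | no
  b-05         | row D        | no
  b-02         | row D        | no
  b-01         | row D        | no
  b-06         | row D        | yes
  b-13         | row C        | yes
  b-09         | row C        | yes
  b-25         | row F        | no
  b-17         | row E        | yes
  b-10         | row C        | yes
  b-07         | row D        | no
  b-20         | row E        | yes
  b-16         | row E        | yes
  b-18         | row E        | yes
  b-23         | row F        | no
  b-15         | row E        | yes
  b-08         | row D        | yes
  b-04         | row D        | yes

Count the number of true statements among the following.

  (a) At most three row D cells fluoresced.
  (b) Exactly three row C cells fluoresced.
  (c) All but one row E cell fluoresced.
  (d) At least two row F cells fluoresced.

(a) row D: |A| = 9, |A ∩ B| = 4; needs |A ∩ B| ≤ 3 — false.
(b) row C: |A| = 6, |A ∩ B| = 4; needs |A ∩ B| = 3 — false.
(c) row E: |A| = 7, |A ∩ B| = 7; needs |A ∖ B| = 1 — false.
(d) row F: |A| = 6, |A ∩ B| = 1; needs |A ∩ B| ≥ 2 — false.

0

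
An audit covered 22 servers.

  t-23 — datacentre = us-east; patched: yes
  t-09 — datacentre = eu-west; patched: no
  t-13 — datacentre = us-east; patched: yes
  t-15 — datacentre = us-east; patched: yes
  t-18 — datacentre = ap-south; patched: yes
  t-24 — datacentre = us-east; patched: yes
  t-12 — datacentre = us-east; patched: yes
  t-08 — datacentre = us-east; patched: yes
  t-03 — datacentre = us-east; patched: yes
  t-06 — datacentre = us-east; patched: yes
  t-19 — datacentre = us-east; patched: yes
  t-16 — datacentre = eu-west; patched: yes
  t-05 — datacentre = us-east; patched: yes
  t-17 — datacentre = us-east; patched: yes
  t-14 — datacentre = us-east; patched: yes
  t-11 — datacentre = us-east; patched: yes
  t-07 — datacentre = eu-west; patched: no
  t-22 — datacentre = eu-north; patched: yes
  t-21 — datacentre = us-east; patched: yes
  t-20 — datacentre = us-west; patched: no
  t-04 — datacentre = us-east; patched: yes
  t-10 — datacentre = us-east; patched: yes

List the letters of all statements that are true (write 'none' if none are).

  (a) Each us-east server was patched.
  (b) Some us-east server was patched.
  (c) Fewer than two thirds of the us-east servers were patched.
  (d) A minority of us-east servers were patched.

(a), (b)

|A| = 16, |A ∩ B| = 16, |A ∖ B| = 0.
(a) A ⊆ B, i.e. every element of A is in B (|A ∖ B| = 0): holds.
(b) A ∩ B ≠ ∅ (|A ∩ B| ≥ 1): holds.
(c) |A ∩ B| / |A| < 2/3: fails.
(d) |A ∩ B| < |A ∖ B|: fails.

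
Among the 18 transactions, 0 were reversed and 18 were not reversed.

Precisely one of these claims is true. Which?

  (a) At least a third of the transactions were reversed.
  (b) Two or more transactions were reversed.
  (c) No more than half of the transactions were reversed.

|A| = 18, |A ∩ B| = 0, |A ∖ B| = 18.
(a) requires |A ∩ B| / |A| ≥ 1/3: false.
(b) requires |A ∩ B| ≥ 2: false.
(c) requires |A ∩ B| ≤ |A ∖ B|: true.

(c)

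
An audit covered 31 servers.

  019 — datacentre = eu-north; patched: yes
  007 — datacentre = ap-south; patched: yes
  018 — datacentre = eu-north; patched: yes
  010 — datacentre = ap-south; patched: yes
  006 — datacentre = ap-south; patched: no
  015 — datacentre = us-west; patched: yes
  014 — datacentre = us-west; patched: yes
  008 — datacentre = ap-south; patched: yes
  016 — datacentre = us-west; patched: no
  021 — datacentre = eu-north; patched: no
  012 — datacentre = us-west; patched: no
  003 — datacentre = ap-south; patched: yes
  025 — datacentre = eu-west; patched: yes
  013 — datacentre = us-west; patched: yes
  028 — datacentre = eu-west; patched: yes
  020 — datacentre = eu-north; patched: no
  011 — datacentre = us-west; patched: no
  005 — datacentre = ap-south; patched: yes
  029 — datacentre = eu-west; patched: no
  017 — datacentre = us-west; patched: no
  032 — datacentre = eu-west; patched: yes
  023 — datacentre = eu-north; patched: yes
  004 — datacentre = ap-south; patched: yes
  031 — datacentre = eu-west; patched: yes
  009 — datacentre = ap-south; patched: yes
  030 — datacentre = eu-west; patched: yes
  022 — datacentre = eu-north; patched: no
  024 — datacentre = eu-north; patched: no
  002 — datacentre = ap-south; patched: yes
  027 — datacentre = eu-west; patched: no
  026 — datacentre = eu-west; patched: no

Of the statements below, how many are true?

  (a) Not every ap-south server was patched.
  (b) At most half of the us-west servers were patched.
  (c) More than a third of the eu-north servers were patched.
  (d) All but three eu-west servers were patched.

4

(a) ap-south: |A| = 9, |A ∩ B| = 8; needs A ⊄ B (|A ∖ B| ≥ 1) — true.
(b) us-west: |A| = 7, |A ∩ B| = 3; needs |A ∩ B| ≤ |A ∖ B| — true.
(c) eu-north: |A| = 7, |A ∩ B| = 3; needs |A ∩ B| / |A| > 1/3 — true.
(d) eu-west: |A| = 8, |A ∩ B| = 5; needs |A ∖ B| = 3 — true.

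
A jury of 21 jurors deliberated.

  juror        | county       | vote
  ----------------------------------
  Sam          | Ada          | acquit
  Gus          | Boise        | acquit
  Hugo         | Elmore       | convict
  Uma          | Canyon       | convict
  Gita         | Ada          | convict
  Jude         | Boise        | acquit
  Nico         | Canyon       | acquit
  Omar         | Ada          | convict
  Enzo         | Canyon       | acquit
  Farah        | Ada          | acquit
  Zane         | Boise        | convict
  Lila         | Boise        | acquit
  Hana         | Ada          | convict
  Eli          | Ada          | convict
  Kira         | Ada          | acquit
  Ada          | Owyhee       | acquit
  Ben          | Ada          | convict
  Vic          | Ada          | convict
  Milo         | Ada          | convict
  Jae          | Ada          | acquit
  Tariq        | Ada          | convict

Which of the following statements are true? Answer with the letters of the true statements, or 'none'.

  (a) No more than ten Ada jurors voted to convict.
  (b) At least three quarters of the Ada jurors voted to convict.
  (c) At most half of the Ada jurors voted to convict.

|A| = 12, |A ∩ B| = 8, |A ∖ B| = 4.
(a) |A ∩ B| ≤ 10: holds.
(b) |A ∩ B| / |A| ≥ 3/4: fails.
(c) |A ∩ B| ≤ |A ∖ B|: fails.

(a)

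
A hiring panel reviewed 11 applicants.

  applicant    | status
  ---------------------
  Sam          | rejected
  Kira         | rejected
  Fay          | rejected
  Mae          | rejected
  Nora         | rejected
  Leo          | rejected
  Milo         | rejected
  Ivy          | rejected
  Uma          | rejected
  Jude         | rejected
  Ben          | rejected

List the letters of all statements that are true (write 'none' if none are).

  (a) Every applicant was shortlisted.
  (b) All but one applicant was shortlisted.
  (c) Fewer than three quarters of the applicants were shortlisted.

(c)

|A| = 11, |A ∩ B| = 0, |A ∖ B| = 11.
(a) A ⊆ B, i.e. every element of A is in B (|A ∖ B| = 0): fails.
(b) |A ∖ B| = 1: fails.
(c) |A ∩ B| / |A| < 3/4: holds.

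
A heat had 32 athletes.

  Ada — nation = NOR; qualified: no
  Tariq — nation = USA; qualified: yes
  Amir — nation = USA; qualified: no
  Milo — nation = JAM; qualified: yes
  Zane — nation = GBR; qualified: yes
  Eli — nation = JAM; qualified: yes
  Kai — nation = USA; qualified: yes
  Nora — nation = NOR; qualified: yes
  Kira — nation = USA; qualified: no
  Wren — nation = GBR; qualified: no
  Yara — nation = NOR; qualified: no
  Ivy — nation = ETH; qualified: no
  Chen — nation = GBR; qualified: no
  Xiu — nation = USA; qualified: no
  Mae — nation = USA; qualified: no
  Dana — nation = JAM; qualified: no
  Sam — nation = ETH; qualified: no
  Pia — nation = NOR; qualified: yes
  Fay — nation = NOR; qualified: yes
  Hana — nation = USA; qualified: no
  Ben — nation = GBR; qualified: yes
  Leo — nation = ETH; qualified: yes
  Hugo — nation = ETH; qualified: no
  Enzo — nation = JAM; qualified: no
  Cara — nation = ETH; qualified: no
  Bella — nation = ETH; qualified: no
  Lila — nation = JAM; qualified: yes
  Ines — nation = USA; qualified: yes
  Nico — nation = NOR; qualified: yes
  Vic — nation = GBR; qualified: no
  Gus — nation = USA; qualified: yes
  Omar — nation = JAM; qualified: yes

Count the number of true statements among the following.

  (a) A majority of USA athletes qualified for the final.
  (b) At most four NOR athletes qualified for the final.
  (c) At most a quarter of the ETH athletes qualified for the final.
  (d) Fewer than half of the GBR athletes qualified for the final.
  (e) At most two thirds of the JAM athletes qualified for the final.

4

(a) USA: |A| = 9, |A ∩ B| = 4; needs |A ∩ B| > |A ∖ B| — false.
(b) NOR: |A| = 6, |A ∩ B| = 4; needs |A ∩ B| ≤ 4 — true.
(c) ETH: |A| = 6, |A ∩ B| = 1; needs |A ∩ B| / |A| ≤ 1/4 — true.
(d) GBR: |A| = 5, |A ∩ B| = 2; needs |A ∩ B| < |A ∖ B| — true.
(e) JAM: |A| = 6, |A ∩ B| = 4; needs |A ∩ B| / |A| ≤ 2/3 — true.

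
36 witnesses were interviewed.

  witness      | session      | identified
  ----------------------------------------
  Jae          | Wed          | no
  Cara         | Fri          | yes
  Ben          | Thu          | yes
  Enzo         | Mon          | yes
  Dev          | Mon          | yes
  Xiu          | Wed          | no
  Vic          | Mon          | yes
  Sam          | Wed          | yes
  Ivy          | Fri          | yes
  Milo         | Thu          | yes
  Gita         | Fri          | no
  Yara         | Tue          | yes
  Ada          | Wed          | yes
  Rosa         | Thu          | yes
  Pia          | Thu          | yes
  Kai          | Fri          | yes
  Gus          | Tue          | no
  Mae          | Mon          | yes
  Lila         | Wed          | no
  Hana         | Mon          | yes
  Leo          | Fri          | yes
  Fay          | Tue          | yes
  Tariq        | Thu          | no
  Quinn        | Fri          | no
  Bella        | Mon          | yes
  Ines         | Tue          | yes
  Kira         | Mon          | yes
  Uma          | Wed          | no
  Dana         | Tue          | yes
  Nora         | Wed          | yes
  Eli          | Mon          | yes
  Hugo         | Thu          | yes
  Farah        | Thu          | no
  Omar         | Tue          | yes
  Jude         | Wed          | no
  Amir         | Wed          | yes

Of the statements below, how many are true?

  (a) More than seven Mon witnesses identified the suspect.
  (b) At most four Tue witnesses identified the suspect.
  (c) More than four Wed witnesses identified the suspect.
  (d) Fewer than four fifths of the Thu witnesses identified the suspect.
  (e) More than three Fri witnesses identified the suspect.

(a) Mon: |A| = 8, |A ∩ B| = 8; needs |A ∩ B| > 7 — true.
(b) Tue: |A| = 6, |A ∩ B| = 5; needs |A ∩ B| ≤ 4 — false.
(c) Wed: |A| = 9, |A ∩ B| = 4; needs |A ∩ B| > 4 — false.
(d) Thu: |A| = 7, |A ∩ B| = 5; needs |A ∩ B| / |A| < 4/5 — true.
(e) Fri: |A| = 6, |A ∩ B| = 4; needs |A ∩ B| > 3 — true.

3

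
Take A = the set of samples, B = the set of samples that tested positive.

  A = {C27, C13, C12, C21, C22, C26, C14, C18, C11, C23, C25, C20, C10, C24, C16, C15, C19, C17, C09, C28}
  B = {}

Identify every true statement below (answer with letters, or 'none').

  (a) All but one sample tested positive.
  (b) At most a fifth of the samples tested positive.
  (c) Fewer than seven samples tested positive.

(b), (c)

|A| = 20, |A ∩ B| = 0, |A ∖ B| = 20.
(a) |A ∖ B| = 1: fails.
(b) |A ∩ B| / |A| ≤ 1/5: holds.
(c) |A ∩ B| < 7: holds.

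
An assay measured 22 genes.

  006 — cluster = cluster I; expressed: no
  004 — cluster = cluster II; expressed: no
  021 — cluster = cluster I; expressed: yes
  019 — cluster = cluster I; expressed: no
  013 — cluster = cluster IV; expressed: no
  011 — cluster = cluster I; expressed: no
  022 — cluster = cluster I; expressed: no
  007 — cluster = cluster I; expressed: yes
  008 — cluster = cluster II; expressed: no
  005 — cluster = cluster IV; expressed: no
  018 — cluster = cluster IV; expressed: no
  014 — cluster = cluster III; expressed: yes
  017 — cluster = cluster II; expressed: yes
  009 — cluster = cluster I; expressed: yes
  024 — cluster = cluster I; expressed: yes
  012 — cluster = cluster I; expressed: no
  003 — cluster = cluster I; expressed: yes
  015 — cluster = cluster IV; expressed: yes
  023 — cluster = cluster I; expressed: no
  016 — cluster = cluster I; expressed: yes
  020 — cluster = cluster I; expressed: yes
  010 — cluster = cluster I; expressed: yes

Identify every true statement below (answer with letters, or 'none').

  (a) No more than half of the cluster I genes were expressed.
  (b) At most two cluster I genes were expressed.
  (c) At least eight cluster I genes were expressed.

|A| = 14, |A ∩ B| = 8, |A ∖ B| = 6.
(a) |A ∩ B| ≤ |A ∖ B|: fails.
(b) |A ∩ B| ≤ 2: fails.
(c) |A ∩ B| ≥ 8: holds.

(c)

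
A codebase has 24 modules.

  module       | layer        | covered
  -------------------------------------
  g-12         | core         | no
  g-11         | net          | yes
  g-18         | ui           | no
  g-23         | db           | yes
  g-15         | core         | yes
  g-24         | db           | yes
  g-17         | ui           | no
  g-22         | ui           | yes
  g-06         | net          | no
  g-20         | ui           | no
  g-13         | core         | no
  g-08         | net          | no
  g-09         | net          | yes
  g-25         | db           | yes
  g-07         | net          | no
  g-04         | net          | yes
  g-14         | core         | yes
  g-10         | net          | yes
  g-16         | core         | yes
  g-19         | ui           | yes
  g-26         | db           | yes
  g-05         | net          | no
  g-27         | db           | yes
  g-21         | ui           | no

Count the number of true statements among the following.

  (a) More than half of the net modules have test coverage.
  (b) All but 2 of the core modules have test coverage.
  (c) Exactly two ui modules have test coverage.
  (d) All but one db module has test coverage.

2

(a) net: |A| = 8, |A ∩ B| = 4; needs |A ∩ B| > |A ∖ B| — false.
(b) core: |A| = 5, |A ∩ B| = 3; needs |A ∖ B| = 2 — true.
(c) ui: |A| = 6, |A ∩ B| = 2; needs |A ∩ B| = 2 — true.
(d) db: |A| = 5, |A ∩ B| = 5; needs |A ∖ B| = 1 — false.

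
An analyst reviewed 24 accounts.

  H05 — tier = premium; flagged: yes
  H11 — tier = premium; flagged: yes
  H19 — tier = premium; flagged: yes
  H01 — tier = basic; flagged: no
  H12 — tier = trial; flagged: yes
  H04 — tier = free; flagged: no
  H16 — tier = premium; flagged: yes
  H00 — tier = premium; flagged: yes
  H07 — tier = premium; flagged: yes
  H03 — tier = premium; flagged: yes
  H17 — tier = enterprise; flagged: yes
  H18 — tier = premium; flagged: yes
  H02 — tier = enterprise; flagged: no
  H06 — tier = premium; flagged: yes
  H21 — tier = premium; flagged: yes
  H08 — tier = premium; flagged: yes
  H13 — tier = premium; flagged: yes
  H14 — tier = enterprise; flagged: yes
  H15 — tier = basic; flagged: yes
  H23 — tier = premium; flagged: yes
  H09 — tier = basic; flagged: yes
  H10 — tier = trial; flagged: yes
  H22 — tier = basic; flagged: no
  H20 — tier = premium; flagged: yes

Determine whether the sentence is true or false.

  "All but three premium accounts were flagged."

The determiner here denotes the relation: |A ∖ B| = 3.
A (the restrictor) = {H05, H11, H19, H16, H00, H07, H03, H18, H06, H21, H08, H13, H23, H20}, |A| = 14.
A ∖ B = {}, so |A ∖ B| = 0.
|A ∖ B| = 0, so the statement is false.

False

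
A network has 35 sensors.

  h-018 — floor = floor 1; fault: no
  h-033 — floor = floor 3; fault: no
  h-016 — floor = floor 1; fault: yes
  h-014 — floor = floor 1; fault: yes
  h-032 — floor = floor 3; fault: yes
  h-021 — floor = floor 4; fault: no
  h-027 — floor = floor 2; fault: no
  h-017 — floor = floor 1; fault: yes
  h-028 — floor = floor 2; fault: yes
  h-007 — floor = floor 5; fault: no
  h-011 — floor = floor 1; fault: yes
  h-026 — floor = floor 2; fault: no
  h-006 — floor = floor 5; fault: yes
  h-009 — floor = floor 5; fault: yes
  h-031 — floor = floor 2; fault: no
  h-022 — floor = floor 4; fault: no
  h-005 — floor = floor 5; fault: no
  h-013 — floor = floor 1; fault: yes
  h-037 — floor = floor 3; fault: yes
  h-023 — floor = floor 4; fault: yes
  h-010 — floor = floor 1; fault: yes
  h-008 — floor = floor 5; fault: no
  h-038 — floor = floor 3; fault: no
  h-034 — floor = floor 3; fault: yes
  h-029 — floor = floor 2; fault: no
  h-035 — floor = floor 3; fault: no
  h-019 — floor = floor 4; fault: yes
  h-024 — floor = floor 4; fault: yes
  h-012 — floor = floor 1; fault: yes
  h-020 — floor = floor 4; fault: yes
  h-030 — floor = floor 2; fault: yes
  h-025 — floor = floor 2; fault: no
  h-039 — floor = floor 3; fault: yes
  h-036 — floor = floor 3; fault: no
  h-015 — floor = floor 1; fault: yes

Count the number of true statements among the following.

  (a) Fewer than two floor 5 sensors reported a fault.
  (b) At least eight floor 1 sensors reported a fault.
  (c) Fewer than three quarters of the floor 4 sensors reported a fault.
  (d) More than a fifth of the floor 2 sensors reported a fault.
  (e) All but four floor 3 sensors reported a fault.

4

(a) floor 5: |A| = 5, |A ∩ B| = 2; needs |A ∩ B| < 2 — false.
(b) floor 1: |A| = 9, |A ∩ B| = 8; needs |A ∩ B| ≥ 8 — true.
(c) floor 4: |A| = 6, |A ∩ B| = 4; needs |A ∩ B| / |A| < 3/4 — true.
(d) floor 2: |A| = 7, |A ∩ B| = 2; needs |A ∩ B| / |A| > 1/5 — true.
(e) floor 3: |A| = 8, |A ∩ B| = 4; needs |A ∖ B| = 4 — true.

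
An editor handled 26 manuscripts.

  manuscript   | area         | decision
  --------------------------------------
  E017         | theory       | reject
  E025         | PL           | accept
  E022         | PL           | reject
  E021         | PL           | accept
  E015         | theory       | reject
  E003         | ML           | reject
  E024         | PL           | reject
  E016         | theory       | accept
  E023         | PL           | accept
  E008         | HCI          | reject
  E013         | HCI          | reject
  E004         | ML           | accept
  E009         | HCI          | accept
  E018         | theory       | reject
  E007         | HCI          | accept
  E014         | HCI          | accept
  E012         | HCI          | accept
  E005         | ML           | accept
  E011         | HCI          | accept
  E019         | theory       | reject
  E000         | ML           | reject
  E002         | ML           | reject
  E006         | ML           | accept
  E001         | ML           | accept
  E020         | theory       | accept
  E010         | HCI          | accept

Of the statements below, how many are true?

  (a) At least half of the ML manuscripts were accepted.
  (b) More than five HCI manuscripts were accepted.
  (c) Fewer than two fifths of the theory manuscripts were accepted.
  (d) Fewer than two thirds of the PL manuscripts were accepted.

4

(a) ML: |A| = 7, |A ∩ B| = 4; needs |A ∩ B| ≥ |A ∖ B| — true.
(b) HCI: |A| = 8, |A ∩ B| = 6; needs |A ∩ B| > 5 — true.
(c) theory: |A| = 6, |A ∩ B| = 2; needs |A ∩ B| / |A| < 2/5 — true.
(d) PL: |A| = 5, |A ∩ B| = 3; needs |A ∩ B| / |A| < 2/3 — true.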